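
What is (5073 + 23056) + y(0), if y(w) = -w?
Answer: 28129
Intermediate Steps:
(5073 + 23056) + y(0) = (5073 + 23056) - 1*0 = 28129 + 0 = 28129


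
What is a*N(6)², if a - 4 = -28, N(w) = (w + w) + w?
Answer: -7776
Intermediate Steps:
N(w) = 3*w (N(w) = 2*w + w = 3*w)
a = -24 (a = 4 - 28 = -24)
a*N(6)² = -24*(3*6)² = -24*18² = -24*324 = -7776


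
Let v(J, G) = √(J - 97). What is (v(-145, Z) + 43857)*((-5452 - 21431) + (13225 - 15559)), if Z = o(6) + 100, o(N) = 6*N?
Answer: -1281369969 - 321387*I*√2 ≈ -1.2814e+9 - 4.5451e+5*I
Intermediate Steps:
Z = 136 (Z = 6*6 + 100 = 36 + 100 = 136)
v(J, G) = √(-97 + J)
(v(-145, Z) + 43857)*((-5452 - 21431) + (13225 - 15559)) = (√(-97 - 145) + 43857)*((-5452 - 21431) + (13225 - 15559)) = (√(-242) + 43857)*(-26883 - 2334) = (11*I*√2 + 43857)*(-29217) = (43857 + 11*I*√2)*(-29217) = -1281369969 - 321387*I*√2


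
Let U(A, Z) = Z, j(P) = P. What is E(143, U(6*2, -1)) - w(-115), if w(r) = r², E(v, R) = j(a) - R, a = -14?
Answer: -13238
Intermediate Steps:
E(v, R) = -14 - R
E(143, U(6*2, -1)) - w(-115) = (-14 - 1*(-1)) - 1*(-115)² = (-14 + 1) - 1*13225 = -13 - 13225 = -13238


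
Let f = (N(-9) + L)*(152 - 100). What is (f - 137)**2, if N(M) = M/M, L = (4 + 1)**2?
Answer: 1476225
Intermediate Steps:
L = 25 (L = 5**2 = 25)
N(M) = 1
f = 1352 (f = (1 + 25)*(152 - 100) = 26*52 = 1352)
(f - 137)**2 = (1352 - 137)**2 = 1215**2 = 1476225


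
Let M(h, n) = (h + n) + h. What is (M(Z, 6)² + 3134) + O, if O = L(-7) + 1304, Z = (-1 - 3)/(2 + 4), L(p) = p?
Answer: 40075/9 ≈ 4452.8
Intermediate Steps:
Z = -⅔ (Z = -4/6 = -4*⅙ = -⅔ ≈ -0.66667)
O = 1297 (O = -7 + 1304 = 1297)
M(h, n) = n + 2*h
(M(Z, 6)² + 3134) + O = ((6 + 2*(-⅔))² + 3134) + 1297 = ((6 - 4/3)² + 3134) + 1297 = ((14/3)² + 3134) + 1297 = (196/9 + 3134) + 1297 = 28402/9 + 1297 = 40075/9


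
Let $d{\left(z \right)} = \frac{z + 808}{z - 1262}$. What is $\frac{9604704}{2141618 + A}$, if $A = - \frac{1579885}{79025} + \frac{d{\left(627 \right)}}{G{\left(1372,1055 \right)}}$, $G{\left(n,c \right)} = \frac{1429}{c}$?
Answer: $\frac{13774772644892880}{3071411953165927} \approx 4.4848$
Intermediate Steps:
$d{\left(z \right)} = \frac{808 + z}{-1262 + z}$
$A = - \frac{62129970816}{2868338815}$ ($A = - \frac{1579885}{79025} + \frac{\frac{1}{-1262 + 627} \left(808 + 627\right)}{1429 \cdot \frac{1}{1055}} = \left(-1579885\right) \frac{1}{79025} + \frac{\frac{1}{-635} \cdot 1435}{1429 \cdot \frac{1}{1055}} = - \frac{315977}{15805} + \frac{\left(- \frac{1}{635}\right) 1435}{\frac{1429}{1055}} = - \frac{315977}{15805} - \frac{302785}{181483} = - \frac{62129970816}{2868338815} \approx -21.661$)
$\frac{9604704}{2141618 + A} = \frac{9604704}{2141618 - \frac{62129970816}{2868338815}} = \frac{9604704}{\frac{6142823906331854}{2868338815}} = 9604704 \cdot \frac{2868338815}{6142823906331854} = \frac{13774772644892880}{3071411953165927}$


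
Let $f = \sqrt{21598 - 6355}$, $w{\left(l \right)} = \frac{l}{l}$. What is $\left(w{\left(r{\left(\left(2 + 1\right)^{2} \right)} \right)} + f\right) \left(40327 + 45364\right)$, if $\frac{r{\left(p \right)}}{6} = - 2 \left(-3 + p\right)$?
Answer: $85691 + 85691 \sqrt{15243} \approx 1.0665 \cdot 10^{7}$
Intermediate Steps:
$r{\left(p \right)} = 36 - 12 p$ ($r{\left(p \right)} = 6 \left(- 2 \left(-3 + p\right)\right) = 6 \left(6 - 2 p\right) = 36 - 12 p$)
$w{\left(l \right)} = 1$
$f = \sqrt{15243} \approx 123.46$
$\left(w{\left(r{\left(\left(2 + 1\right)^{2} \right)} \right)} + f\right) \left(40327 + 45364\right) = \left(1 + \sqrt{15243}\right) \left(40327 + 45364\right) = \left(1 + \sqrt{15243}\right) 85691 = 85691 + 85691 \sqrt{15243}$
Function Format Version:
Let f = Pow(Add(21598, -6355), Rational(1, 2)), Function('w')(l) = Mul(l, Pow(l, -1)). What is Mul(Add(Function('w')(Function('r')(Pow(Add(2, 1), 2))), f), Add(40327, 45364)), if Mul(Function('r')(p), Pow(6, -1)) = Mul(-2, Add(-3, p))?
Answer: Add(85691, Mul(85691, Pow(15243, Rational(1, 2)))) ≈ 1.0665e+7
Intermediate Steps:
Function('r')(p) = Add(36, Mul(-12, p)) (Function('r')(p) = Mul(6, Mul(-2, Add(-3, p))) = Mul(6, Add(6, Mul(-2, p))) = Add(36, Mul(-12, p)))
Function('w')(l) = 1
f = Pow(15243, Rational(1, 2)) ≈ 123.46
Mul(Add(Function('w')(Function('r')(Pow(Add(2, 1), 2))), f), Add(40327, 45364)) = Mul(Add(1, Pow(15243, Rational(1, 2))), Add(40327, 45364)) = Mul(Add(1, Pow(15243, Rational(1, 2))), 85691) = Add(85691, Mul(85691, Pow(15243, Rational(1, 2))))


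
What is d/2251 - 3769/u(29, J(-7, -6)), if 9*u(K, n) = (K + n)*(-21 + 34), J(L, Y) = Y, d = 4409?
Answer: -75037880/673049 ≈ -111.49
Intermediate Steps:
u(K, n) = 13*K/9 + 13*n/9 (u(K, n) = ((K + n)*(-21 + 34))/9 = ((K + n)*13)/9 = (13*K + 13*n)/9 = 13*K/9 + 13*n/9)
d/2251 - 3769/u(29, J(-7, -6)) = 4409/2251 - 3769/((13/9)*29 + (13/9)*(-6)) = 4409*(1/2251) - 3769/(377/9 - 26/3) = 4409/2251 - 3769/299/9 = 4409/2251 - 3769*9/299 = 4409/2251 - 33921/299 = -75037880/673049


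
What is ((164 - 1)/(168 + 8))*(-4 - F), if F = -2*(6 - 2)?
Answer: 163/44 ≈ 3.7045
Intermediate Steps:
F = -8 (F = -2*4 = -8)
((164 - 1)/(168 + 8))*(-4 - F) = ((164 - 1)/(168 + 8))*(-4 - 1*(-8)) = (163/176)*(-4 + 8) = (163*(1/176))*4 = (163/176)*4 = 163/44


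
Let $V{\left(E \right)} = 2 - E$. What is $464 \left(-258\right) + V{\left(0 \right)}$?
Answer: $-119710$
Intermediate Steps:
$464 \left(-258\right) + V{\left(0 \right)} = 464 \left(-258\right) + \left(2 - 0\right) = -119712 + \left(2 + 0\right) = -119712 + 2 = -119710$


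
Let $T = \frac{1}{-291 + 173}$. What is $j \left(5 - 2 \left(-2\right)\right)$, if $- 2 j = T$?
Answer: $\frac{9}{236} \approx 0.038136$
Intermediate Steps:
$T = - \frac{1}{118}$ ($T = \frac{1}{-118} = - \frac{1}{118} \approx -0.0084746$)
$j = \frac{1}{236}$ ($j = \left(- \frac{1}{2}\right) \left(- \frac{1}{118}\right) = \frac{1}{236} \approx 0.0042373$)
$j \left(5 - 2 \left(-2\right)\right) = \frac{5 - 2 \left(-2\right)}{236} = \frac{5 - -4}{236} = \frac{5 + 4}{236} = \frac{1}{236} \cdot 9 = \frac{9}{236}$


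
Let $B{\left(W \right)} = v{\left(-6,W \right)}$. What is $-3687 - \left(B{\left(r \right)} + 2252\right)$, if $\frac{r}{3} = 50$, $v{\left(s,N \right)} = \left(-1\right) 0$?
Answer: $-5939$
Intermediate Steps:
$v{\left(s,N \right)} = 0$
$r = 150$ ($r = 3 \cdot 50 = 150$)
$B{\left(W \right)} = 0$
$-3687 - \left(B{\left(r \right)} + 2252\right) = -3687 - \left(0 + 2252\right) = -3687 - 2252 = -5939$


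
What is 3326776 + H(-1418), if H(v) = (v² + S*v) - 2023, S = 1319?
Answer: 3465135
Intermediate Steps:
H(v) = -2023 + v² + 1319*v (H(v) = (v² + 1319*v) - 2023 = -2023 + v² + 1319*v)
3326776 + H(-1418) = 3326776 + (-2023 + (-1418)² + 1319*(-1418)) = 3326776 + (-2023 + 2010724 - 1870342) = 3326776 + 138359 = 3465135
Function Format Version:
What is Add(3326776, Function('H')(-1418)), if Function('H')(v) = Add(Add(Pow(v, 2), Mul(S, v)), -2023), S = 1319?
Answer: 3465135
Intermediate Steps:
Function('H')(v) = Add(-2023, Pow(v, 2), Mul(1319, v)) (Function('H')(v) = Add(Add(Pow(v, 2), Mul(1319, v)), -2023) = Add(-2023, Pow(v, 2), Mul(1319, v)))
Add(3326776, Function('H')(-1418)) = Add(3326776, Add(-2023, Pow(-1418, 2), Mul(1319, -1418))) = Add(3326776, Add(-2023, 2010724, -1870342)) = Add(3326776, 138359) = 3465135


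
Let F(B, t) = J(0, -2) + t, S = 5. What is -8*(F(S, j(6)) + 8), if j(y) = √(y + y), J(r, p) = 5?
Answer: -104 - 16*√3 ≈ -131.71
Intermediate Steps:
j(y) = √2*√y (j(y) = √(2*y) = √2*√y)
F(B, t) = 5 + t
-8*(F(S, j(6)) + 8) = -8*((5 + √2*√6) + 8) = -8*((5 + 2*√3) + 8) = -8*(13 + 2*√3) = -104 - 16*√3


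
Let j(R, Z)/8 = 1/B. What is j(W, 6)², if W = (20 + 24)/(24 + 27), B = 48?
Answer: 1/36 ≈ 0.027778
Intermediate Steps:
W = 44/51 ≈ 0.86275
j(R, Z) = ⅙ (j(R, Z) = 8/48 = 8*(1/48) = ⅙)
j(W, 6)² = (⅙)² = 1/36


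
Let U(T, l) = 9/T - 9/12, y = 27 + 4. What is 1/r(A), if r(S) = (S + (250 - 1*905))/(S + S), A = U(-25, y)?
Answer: 222/65611 ≈ 0.0033836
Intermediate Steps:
y = 31
U(T, l) = -3/4 + 9/T (U(T, l) = 9/T - 9*1/12 = 9/T - 3/4 = -3/4 + 9/T)
A = -111/100 (A = -3/4 + 9/(-25) = -3/4 + 9*(-1/25) = -3/4 - 9/25 = -111/100 ≈ -1.1100)
r(S) = (-655 + S)/(2*S) (r(S) = (S + (250 - 905))/((2*S)) = (S - 655)*(1/(2*S)) = (-655 + S)*(1/(2*S)) = (-655 + S)/(2*S))
1/r(A) = 1/((-655 - 111/100)/(2*(-111/100))) = 1/((1/2)*(-100/111)*(-65611/100)) = 1/(65611/222) = 222/65611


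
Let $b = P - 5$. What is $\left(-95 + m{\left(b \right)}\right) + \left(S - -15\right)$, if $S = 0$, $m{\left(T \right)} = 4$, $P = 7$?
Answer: $-76$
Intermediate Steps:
$b = 2$ ($b = 7 - 5 = 2$)
$\left(-95 + m{\left(b \right)}\right) + \left(S - -15\right) = \left(-95 + 4\right) + \left(0 - -15\right) = -91 + \left(0 + 15\right) = -91 + 15 = -76$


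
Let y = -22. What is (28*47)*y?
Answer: -28952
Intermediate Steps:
(28*47)*y = (28*47)*(-22) = 1316*(-22) = -28952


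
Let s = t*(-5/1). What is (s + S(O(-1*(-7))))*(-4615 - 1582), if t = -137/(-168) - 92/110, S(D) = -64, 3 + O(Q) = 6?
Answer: 731735563/1848 ≈ 3.9596e+5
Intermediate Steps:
O(Q) = 3 (O(Q) = -3 + 6 = 3)
t = -193/9240 (t = -137*(-1/168) - 92*1/110 = 137/168 - 46/55 = -193/9240 ≈ -0.020887)
s = 193/1848 (s = -(-193)/(1848*1) = -(-193)/1848 = -193/9240*(-5) = 193/1848 ≈ 0.10444)
(s + S(O(-1*(-7))))*(-4615 - 1582) = (193/1848 - 64)*(-4615 - 1582) = -118079/1848*(-6197) = 731735563/1848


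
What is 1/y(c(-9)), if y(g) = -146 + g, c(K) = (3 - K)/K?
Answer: -3/442 ≈ -0.0067873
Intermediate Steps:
c(K) = (3 - K)/K
1/y(c(-9)) = 1/(-146 + (3 - 1*(-9))/(-9)) = 1/(-146 - (3 + 9)/9) = 1/(-146 - 1/9*12) = 1/(-146 - 4/3) = 1/(-442/3) = -3/442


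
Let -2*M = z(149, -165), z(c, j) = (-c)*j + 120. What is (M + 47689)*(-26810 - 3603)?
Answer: -2149377949/2 ≈ -1.0747e+9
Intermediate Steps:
z(c, j) = 120 - c*j (z(c, j) = -c*j + 120 = 120 - c*j)
M = -24705/2 (M = -(120 - 1*149*(-165))/2 = -(120 + 24585)/2 = -1/2*24705 = -24705/2 ≈ -12353.)
(M + 47689)*(-26810 - 3603) = (-24705/2 + 47689)*(-26810 - 3603) = (70673/2)*(-30413) = -2149377949/2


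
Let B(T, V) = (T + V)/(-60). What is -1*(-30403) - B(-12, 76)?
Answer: 456061/15 ≈ 30404.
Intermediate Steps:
B(T, V) = -T/60 - V/60 (B(T, V) = (T + V)*(-1/60) = -T/60 - V/60)
-1*(-30403) - B(-12, 76) = -1*(-30403) - (-1/60*(-12) - 1/60*76) = 30403 - (⅕ - 19/15) = 30403 - 1*(-16/15) = 30403 + 16/15 = 456061/15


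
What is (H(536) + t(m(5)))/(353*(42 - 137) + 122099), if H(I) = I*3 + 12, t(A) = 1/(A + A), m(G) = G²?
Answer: 81001/4428200 ≈ 0.018292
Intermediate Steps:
t(A) = 1/(2*A)
H(I) = 12 + 3*I (H(I) = 3*I + 12 = 12 + 3*I)
(H(536) + t(m(5)))/(353*(42 - 137) + 122099) = ((12 + 3*536) + 1/(2*(5²)))/(353*(42 - 137) + 122099) = ((12 + 1608) + (½)/25)/(353*(-95) + 122099) = (1620 + (½)*(1/25))/(-33535 + 122099) = (1620 + 1/50)/88564 = (81001/50)*(1/88564) = 81001/4428200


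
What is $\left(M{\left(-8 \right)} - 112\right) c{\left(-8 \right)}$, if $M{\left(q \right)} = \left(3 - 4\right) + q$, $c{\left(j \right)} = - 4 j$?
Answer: $-3872$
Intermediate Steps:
$M{\left(q \right)} = -1 + q$
$\left(M{\left(-8 \right)} - 112\right) c{\left(-8 \right)} = \left(\left(-1 - 8\right) - 112\right) \left(\left(-4\right) \left(-8\right)\right) = \left(-9 - 112\right) 32 = \left(-121\right) 32 = -3872$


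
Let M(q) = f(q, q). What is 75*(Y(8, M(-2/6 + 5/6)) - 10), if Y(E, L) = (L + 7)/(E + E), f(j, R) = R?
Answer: -22875/32 ≈ -714.84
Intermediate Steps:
M(q) = q
Y(E, L) = (7 + L)/(2*E) (Y(E, L) = (7 + L)/((2*E)) = (7 + L)*(1/(2*E)) = (7 + L)/(2*E))
75*(Y(8, M(-2/6 + 5/6)) - 10) = 75*((½)*(7 + (-2/6 + 5/6))/8 - 10) = 75*((½)*(⅛)*(7 + (-2*⅙ + 5*(⅙))) - 10) = 75*((½)*(⅛)*(7 + (-⅓ + ⅚)) - 10) = 75*((½)*(⅛)*(7 + ½) - 10) = 75*((½)*(⅛)*(15/2) - 10) = 75*(15/32 - 10) = 75*(-305/32) = -22875/32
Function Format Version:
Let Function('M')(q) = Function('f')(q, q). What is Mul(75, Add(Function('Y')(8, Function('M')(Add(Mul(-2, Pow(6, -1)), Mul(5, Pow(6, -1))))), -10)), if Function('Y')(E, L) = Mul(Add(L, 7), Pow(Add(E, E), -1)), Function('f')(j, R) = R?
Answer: Rational(-22875, 32) ≈ -714.84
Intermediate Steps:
Function('M')(q) = q
Function('Y')(E, L) = Mul(Rational(1, 2), Pow(E, -1), Add(7, L)) (Function('Y')(E, L) = Mul(Add(7, L), Pow(Mul(2, E), -1)) = Mul(Add(7, L), Mul(Rational(1, 2), Pow(E, -1))) = Mul(Rational(1, 2), Pow(E, -1), Add(7, L)))
Mul(75, Add(Function('Y')(8, Function('M')(Add(Mul(-2, Pow(6, -1)), Mul(5, Pow(6, -1))))), -10)) = Mul(75, Add(Mul(Rational(1, 2), Pow(8, -1), Add(7, Add(Mul(-2, Pow(6, -1)), Mul(5, Pow(6, -1))))), -10)) = Mul(75, Add(Mul(Rational(1, 2), Rational(1, 8), Add(7, Add(Mul(-2, Rational(1, 6)), Mul(5, Rational(1, 6))))), -10)) = Mul(75, Add(Mul(Rational(1, 2), Rational(1, 8), Add(7, Add(Rational(-1, 3), Rational(5, 6)))), -10)) = Mul(75, Add(Mul(Rational(1, 2), Rational(1, 8), Add(7, Rational(1, 2))), -10)) = Mul(75, Add(Mul(Rational(1, 2), Rational(1, 8), Rational(15, 2)), -10)) = Mul(75, Add(Rational(15, 32), -10)) = Mul(75, Rational(-305, 32)) = Rational(-22875, 32)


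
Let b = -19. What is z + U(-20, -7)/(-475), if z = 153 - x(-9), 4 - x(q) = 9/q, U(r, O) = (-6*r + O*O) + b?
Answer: 2806/19 ≈ 147.68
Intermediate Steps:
U(r, O) = -19 + O² - 6*r (U(r, O) = (-6*r + O*O) - 19 = (-6*r + O²) - 19 = (O² - 6*r) - 19 = -19 + O² - 6*r)
x(q) = 4 - 9/q
z = 148 (z = 153 - (4 - 9/(-9)) = 153 - (4 - 9*(-⅑)) = 153 - (4 + 1) = 153 - 1*5 = 153 - 5 = 148)
z + U(-20, -7)/(-475) = 148 + (-19 + (-7)² - 6*(-20))/(-475) = 148 + (-19 + 49 + 120)*(-1/475) = 148 + 150*(-1/475) = 148 - 6/19 = 2806/19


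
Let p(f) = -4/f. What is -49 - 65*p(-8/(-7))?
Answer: 357/2 ≈ 178.50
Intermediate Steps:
-49 - 65*p(-8/(-7)) = -49 - (-260)/((-8/(-7))) = -49 - (-260)/((-8*(-⅐))) = -49 - (-260)/8/7 = -49 - (-260)*7/8 = -49 - 65*(-7/2) = -49 + 455/2 = 357/2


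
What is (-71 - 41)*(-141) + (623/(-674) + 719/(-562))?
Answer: 1495246341/94697 ≈ 15790.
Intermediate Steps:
(-71 - 41)*(-141) + (623/(-674) + 719/(-562)) = -112*(-141) + (623*(-1/674) + 719*(-1/562)) = 15792 + (-623/674 - 719/562) = 15792 - 208683/94697 = 1495246341/94697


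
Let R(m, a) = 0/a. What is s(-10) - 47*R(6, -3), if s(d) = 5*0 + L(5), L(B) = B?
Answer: 5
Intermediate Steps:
R(m, a) = 0
s(d) = 5 (s(d) = 5*0 + 5 = 0 + 5 = 5)
s(-10) - 47*R(6, -3) = 5 - 47*0 = 5 + 0 = 5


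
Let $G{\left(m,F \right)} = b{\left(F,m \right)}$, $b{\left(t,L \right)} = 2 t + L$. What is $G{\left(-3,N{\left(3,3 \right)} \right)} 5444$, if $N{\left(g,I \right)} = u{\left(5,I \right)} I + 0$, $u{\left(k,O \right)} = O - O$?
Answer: $-16332$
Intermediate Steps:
$u{\left(k,O \right)} = 0$
$b{\left(t,L \right)} = L + 2 t$
$N{\left(g,I \right)} = 0$ ($N{\left(g,I \right)} = 0 I + 0 = 0 + 0 = 0$)
$G{\left(m,F \right)} = m + 2 F$
$G{\left(-3,N{\left(3,3 \right)} \right)} 5444 = \left(-3 + 2 \cdot 0\right) 5444 = \left(-3 + 0\right) 5444 = \left(-3\right) 5444 = -16332$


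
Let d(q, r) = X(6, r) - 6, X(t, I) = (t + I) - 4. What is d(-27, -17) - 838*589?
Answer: -493603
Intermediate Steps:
X(t, I) = -4 + I + t (X(t, I) = (I + t) - 4 = -4 + I + t)
d(q, r) = -4 + r (d(q, r) = (-4 + r + 6) - 6 = (2 + r) - 6 = -4 + r)
d(-27, -17) - 838*589 = (-4 - 17) - 838*589 = -21 - 493582 = -493603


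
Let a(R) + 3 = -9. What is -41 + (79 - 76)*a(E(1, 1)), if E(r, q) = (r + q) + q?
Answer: -77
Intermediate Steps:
E(r, q) = r + 2*q (E(r, q) = (q + r) + q = r + 2*q)
a(R) = -12 (a(R) = -3 - 9 = -12)
-41 + (79 - 76)*a(E(1, 1)) = -41 + (79 - 76)*(-12) = -41 + 3*(-12) = -41 - 36 = -77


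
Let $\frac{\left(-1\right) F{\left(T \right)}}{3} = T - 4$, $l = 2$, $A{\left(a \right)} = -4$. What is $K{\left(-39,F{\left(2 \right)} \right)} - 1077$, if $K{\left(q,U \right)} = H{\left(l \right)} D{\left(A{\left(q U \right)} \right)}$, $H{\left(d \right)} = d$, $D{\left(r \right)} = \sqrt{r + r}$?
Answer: $-1077 + 4 i \sqrt{2} \approx -1077.0 + 5.6569 i$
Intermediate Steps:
$D{\left(r \right)} = \sqrt{2} \sqrt{r}$ ($D{\left(r \right)} = \sqrt{2 r} = \sqrt{2} \sqrt{r}$)
$F{\left(T \right)} = 12 - 3 T$ ($F{\left(T \right)} = - 3 \left(T - 4\right) = - 3 \left(-4 + T\right) = 12 - 3 T$)
$K{\left(q,U \right)} = 4 i \sqrt{2}$ ($K{\left(q,U \right)} = 2 \sqrt{2} \sqrt{-4} = 2 \sqrt{2} \cdot 2 i = 2 \cdot 2 i \sqrt{2} = 4 i \sqrt{2}$)
$K{\left(-39,F{\left(2 \right)} \right)} - 1077 = 4 i \sqrt{2} - 1077 = -1077 + 4 i \sqrt{2}$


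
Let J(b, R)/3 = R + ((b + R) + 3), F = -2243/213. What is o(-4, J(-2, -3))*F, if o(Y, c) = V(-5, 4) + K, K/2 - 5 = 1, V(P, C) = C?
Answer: -35888/213 ≈ -168.49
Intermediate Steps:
K = 12 (K = 10 + 2*1 = 10 + 2 = 12)
F = -2243/213 (F = -2243*1/213 = -2243/213 ≈ -10.531)
J(b, R) = 9 + 3*b + 6*R (J(b, R) = 3*(R + ((b + R) + 3)) = 3*(R + ((R + b) + 3)) = 3*(R + (3 + R + b)) = 3*(3 + b + 2*R) = 9 + 3*b + 6*R)
o(Y, c) = 16 (o(Y, c) = 4 + 12 = 16)
o(-4, J(-2, -3))*F = 16*(-2243/213) = -35888/213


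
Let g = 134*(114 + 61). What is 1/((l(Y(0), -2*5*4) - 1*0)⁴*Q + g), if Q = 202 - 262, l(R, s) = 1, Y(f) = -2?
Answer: 1/23390 ≈ 4.2753e-5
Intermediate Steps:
Q = -60
g = 23450 (g = 134*175 = 23450)
1/((l(Y(0), -2*5*4) - 1*0)⁴*Q + g) = 1/((1 - 1*0)⁴*(-60) + 23450) = 1/((1 + 0)⁴*(-60) + 23450) = 1/(1⁴*(-60) + 23450) = 1/(1*(-60) + 23450) = 1/(-60 + 23450) = 1/23390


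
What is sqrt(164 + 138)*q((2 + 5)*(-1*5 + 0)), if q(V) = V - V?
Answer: 0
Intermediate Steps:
q(V) = 0
sqrt(164 + 138)*q((2 + 5)*(-1*5 + 0)) = sqrt(164 + 138)*0 = sqrt(302)*0 = 0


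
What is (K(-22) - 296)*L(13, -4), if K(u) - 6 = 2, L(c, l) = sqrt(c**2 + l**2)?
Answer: -288*sqrt(185) ≈ -3917.2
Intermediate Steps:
K(u) = 8 (K(u) = 6 + 2 = 8)
(K(-22) - 296)*L(13, -4) = (8 - 296)*sqrt(13**2 + (-4)**2) = -288*sqrt(169 + 16) = -288*sqrt(185)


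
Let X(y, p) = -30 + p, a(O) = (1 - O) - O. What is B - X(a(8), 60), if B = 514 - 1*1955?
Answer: -1471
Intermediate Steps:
a(O) = 1 - 2*O
B = -1441 (B = 514 - 1955 = -1441)
B - X(a(8), 60) = -1441 - (-30 + 60) = -1441 - 1*30 = -1441 - 30 = -1471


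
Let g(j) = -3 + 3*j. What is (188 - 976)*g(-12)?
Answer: 30732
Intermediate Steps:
(188 - 976)*g(-12) = (188 - 976)*(-3 + 3*(-12)) = -788*(-3 - 36) = -788*(-39) = 30732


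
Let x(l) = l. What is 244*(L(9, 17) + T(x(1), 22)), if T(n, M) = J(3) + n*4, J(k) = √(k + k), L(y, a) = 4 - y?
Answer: -244 + 244*√6 ≈ 353.68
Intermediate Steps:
J(k) = √2*√k (J(k) = √(2*k) = √2*√k)
T(n, M) = √6 + 4*n (T(n, M) = √2*√3 + n*4 = √6 + 4*n)
244*(L(9, 17) + T(x(1), 22)) = 244*((4 - 1*9) + (√6 + 4*1)) = 244*((4 - 9) + (√6 + 4)) = 244*(-5 + (4 + √6)) = 244*(-1 + √6) = -244 + 244*√6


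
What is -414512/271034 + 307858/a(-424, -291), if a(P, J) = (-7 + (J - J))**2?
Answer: 41709837042/6640333 ≈ 6281.3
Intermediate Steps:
a(P, J) = 49 (a(P, J) = (-7 + 0)**2 = (-7)**2 = 49)
-414512/271034 + 307858/a(-424, -291) = -414512/271034 + 307858/49 = -414512*1/271034 + 307858*(1/49) = -207256/135517 + 307858/49 = 41709837042/6640333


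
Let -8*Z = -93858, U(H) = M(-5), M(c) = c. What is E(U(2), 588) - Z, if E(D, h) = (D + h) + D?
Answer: -44617/4 ≈ -11154.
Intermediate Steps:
U(H) = -5
E(D, h) = h + 2*D
Z = 46929/4 (Z = -⅛*(-93858) = 46929/4 ≈ 11732.)
E(U(2), 588) - Z = (588 + 2*(-5)) - 1*46929/4 = (588 - 10) - 46929/4 = 578 - 46929/4 = -44617/4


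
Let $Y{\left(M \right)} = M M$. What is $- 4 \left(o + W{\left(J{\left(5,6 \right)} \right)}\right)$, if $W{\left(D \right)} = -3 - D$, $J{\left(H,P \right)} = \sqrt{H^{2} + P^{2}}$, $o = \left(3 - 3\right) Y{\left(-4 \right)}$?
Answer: $12 + 4 \sqrt{61} \approx 43.241$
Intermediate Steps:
$Y{\left(M \right)} = M^{2}$
$o = 0$ ($o = \left(3 - 3\right) \left(-4\right)^{2} = 0 \cdot 16 = 0$)
$- 4 \left(o + W{\left(J{\left(5,6 \right)} \right)}\right) = - 4 \left(0 - \left(3 + \sqrt{5^{2} + 6^{2}}\right)\right) = - 4 \left(0 - \left(3 + \sqrt{25 + 36}\right)\right) = - 4 \left(0 - \left(3 + \sqrt{61}\right)\right) = - 4 \left(-3 - \sqrt{61}\right) = 12 + 4 \sqrt{61}$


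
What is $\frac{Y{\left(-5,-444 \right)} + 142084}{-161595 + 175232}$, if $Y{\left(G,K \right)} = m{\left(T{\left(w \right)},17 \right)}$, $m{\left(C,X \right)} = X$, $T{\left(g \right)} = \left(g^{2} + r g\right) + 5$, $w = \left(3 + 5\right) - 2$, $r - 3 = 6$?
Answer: $\frac{142101}{13637} \approx 10.42$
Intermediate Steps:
$r = 9$ ($r = 3 + 6 = 9$)
$w = 6$ ($w = 8 - 2 = 6$)
$T{\left(g \right)} = 5 + g^{2} + 9 g$ ($T{\left(g \right)} = \left(g^{2} + 9 g\right) + 5 = 5 + g^{2} + 9 g$)
$Y{\left(G,K \right)} = 17$
$\frac{Y{\left(-5,-444 \right)} + 142084}{-161595 + 175232} = \frac{17 + 142084}{-161595 + 175232} = \frac{142101}{13637}$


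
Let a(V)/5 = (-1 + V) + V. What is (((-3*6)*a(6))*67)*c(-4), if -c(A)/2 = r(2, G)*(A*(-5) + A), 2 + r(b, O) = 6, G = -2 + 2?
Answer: 8490240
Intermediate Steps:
a(V) = -5 + 10*V (a(V) = 5*((-1 + V) + V) = 5*(-1 + 2*V) = -5 + 10*V)
G = 0
r(b, O) = 4 (r(b, O) = -2 + 6 = 4)
c(A) = 32*A (c(A) = -8*(A*(-5) + A) = -8*(-5*A + A) = -8*(-4*A) = -(-32)*A = 32*A)
(((-3*6)*a(6))*67)*c(-4) = (((-3*6)*(-5 + 10*6))*67)*(32*(-4)) = (-18*(-5 + 60)*67)*(-128) = (-18*55*67)*(-128) = -990*67*(-128) = -66330*(-128) = 8490240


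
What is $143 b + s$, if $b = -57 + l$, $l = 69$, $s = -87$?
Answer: $1629$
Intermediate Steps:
$b = 12$ ($b = -57 + 69 = 12$)
$143 b + s = 143 \cdot 12 - 87 = 1716 - 87 = 1629$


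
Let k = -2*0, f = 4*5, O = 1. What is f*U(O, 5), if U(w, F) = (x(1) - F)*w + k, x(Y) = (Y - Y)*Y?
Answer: -100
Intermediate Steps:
x(Y) = 0 (x(Y) = 0*Y = 0)
f = 20
k = 0
U(w, F) = -F*w (U(w, F) = (0 - F)*w + 0 = (-F)*w + 0 = -F*w + 0 = -F*w)
f*U(O, 5) = 20*(-1*5*1) = 20*(-5) = -100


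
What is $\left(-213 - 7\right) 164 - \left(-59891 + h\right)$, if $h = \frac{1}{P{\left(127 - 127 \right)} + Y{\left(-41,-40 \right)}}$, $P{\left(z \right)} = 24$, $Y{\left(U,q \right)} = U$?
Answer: $\frac{404788}{17} \approx 23811.0$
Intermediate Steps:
$h = - \frac{1}{17}$ ($h = \frac{1}{24 - 41} = \frac{1}{-17} = - \frac{1}{17} \approx -0.058824$)
$\left(-213 - 7\right) 164 - \left(-59891 + h\right) = \left(-213 - 7\right) 164 + \left(59891 - - \frac{1}{17}\right) = \left(-220\right) 164 + \left(59891 + \frac{1}{17}\right) = -36080 + \frac{1018148}{17} = \frac{404788}{17}$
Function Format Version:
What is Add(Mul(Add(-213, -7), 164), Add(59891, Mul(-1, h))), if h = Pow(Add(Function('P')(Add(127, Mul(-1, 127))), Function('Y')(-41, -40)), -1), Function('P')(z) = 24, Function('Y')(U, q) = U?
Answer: Rational(404788, 17) ≈ 23811.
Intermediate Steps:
h = Rational(-1, 17) (h = Pow(Add(24, -41), -1) = Pow(-17, -1) = Rational(-1, 17) ≈ -0.058824)
Add(Mul(Add(-213, -7), 164), Add(59891, Mul(-1, h))) = Add(Mul(Add(-213, -7), 164), Add(59891, Mul(-1, Rational(-1, 17)))) = Add(Mul(-220, 164), Add(59891, Rational(1, 17))) = Add(-36080, Rational(1018148, 17)) = Rational(404788, 17)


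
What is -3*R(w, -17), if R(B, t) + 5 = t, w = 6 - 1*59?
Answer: 66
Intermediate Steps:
w = -53 (w = 6 - 59 = -53)
R(B, t) = -5 + t
-3*R(w, -17) = -3*(-5 - 17) = -3*(-22) = 66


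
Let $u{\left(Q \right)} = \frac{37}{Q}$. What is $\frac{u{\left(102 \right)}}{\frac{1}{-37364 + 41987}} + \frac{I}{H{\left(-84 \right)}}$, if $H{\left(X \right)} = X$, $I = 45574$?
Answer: $\frac{404989}{357} \approx 1134.4$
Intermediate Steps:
$\frac{u{\left(102 \right)}}{\frac{1}{-37364 + 41987}} + \frac{I}{H{\left(-84 \right)}} = \frac{37 \cdot \frac{1}{102}}{\frac{1}{-37364 + 41987}} + \frac{45574}{-84} = \frac{37 \cdot \frac{1}{102}}{\frac{1}{4623}} + 45574 \left(- \frac{1}{84}\right) = \frac{37 \frac{1}{\frac{1}{4623}}}{102} - \frac{22787}{42} = \frac{37}{102} \cdot 4623 - \frac{22787}{42} = \frac{57017}{34} - \frac{22787}{42} = \frac{404989}{357}$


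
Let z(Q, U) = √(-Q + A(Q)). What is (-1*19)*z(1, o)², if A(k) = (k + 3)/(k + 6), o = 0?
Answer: 57/7 ≈ 8.1429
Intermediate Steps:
A(k) = (3 + k)/(6 + k)
z(Q, U) = √(-Q + (3 + Q)/(6 + Q))
(-1*19)*z(1, o)² = (-1*19)*(√((3 + 1 - 1*1*(6 + 1))/(6 + 1)))² = -19*(3 + 1 - 1*1*7)/7 = -19*(3 + 1 - 7)/7 = -19*(⅐)*(-3) = -19*(√(-3/7))² = -19*(I*√21/7)² = -19*(-3/7) = 57/7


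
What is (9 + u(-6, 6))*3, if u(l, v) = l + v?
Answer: 27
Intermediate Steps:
(9 + u(-6, 6))*3 = (9 + (-6 + 6))*3 = (9 + 0)*3 = 9*3 = 27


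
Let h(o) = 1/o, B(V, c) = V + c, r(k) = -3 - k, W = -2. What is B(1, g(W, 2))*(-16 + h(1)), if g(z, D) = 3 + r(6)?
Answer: 75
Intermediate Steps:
g(z, D) = -6 (g(z, D) = 3 + (-3 - 1*6) = 3 + (-3 - 6) = 3 - 9 = -6)
B(1, g(W, 2))*(-16 + h(1)) = (1 - 6)*(-16 + 1/1) = -5*(-16 + 1) = -5*(-15) = 75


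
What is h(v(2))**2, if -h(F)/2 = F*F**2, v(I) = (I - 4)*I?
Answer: 16384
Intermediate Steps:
v(I) = I*(-4 + I) (v(I) = (-4 + I)*I = I*(-4 + I))
h(F) = -2*F**3 (h(F) = -2*F*F**2 = -2*F**3)
h(v(2))**2 = (-2*8*(-4 + 2)**3)**2 = (-2*(2*(-2))**3)**2 = (-2*(-4)**3)**2 = (-2*(-64))**2 = 128**2 = 16384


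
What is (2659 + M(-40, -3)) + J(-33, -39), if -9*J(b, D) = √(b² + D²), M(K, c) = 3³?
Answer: 2686 - √290/3 ≈ 2680.3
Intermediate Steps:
M(K, c) = 27
J(b, D) = -√(D² + b²)/9 (J(b, D) = -√(b² + D²)/9 = -√(D² + b²)/9)
(2659 + M(-40, -3)) + J(-33, -39) = (2659 + 27) - √((-39)² + (-33)²)/9 = 2686 - √(1521 + 1089)/9 = 2686 - √290/3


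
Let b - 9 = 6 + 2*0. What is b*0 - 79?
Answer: -79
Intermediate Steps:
b = 15 (b = 9 + (6 + 2*0) = 9 + (6 + 0) = 9 + 6 = 15)
b*0 - 79 = 15*0 - 79 = 0 - 79 = -79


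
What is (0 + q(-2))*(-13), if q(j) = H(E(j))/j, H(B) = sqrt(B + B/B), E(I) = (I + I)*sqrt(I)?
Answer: 13*sqrt(1 - 4*I*sqrt(2))/2 ≈ 11.936 - 10.011*I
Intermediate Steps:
E(I) = 2*I**(3/2) (E(I) = (2*I)*sqrt(I) = 2*I**(3/2))
H(B) = sqrt(1 + B) (H(B) = sqrt(B + 1) = sqrt(1 + B))
q(j) = sqrt(1 + 2*j**(3/2))/j
(0 + q(-2))*(-13) = (0 + sqrt(1 + 2*(-2)**(3/2))/(-2))*(-13) = (0 - sqrt(1 + 2*(-2*I*sqrt(2)))/2)*(-13) = (0 - sqrt(1 - 4*I*sqrt(2))/2)*(-13) = -sqrt(1 - 4*I*sqrt(2))/2*(-13) = 13*sqrt(1 - 4*I*sqrt(2))/2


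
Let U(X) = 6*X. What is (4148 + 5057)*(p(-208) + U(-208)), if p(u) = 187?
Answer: -9766505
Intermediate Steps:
(4148 + 5057)*(p(-208) + U(-208)) = (4148 + 5057)*(187 + 6*(-208)) = 9205*(187 - 1248) = 9205*(-1061) = -9766505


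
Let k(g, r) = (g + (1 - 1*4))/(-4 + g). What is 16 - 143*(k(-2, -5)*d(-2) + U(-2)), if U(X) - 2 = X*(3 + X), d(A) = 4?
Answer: -1382/3 ≈ -460.67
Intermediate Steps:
U(X) = 2 + X*(3 + X)
k(g, r) = (-3 + g)/(-4 + g) (k(g, r) = (g + (1 - 4))/(-4 + g) = (g - 3)/(-4 + g) = (-3 + g)/(-4 + g))
16 - 143*(k(-2, -5)*d(-2) + U(-2)) = 16 - 143*(((-3 - 2)/(-4 - 2))*4 + (2 + (-2)² + 3*(-2))) = 16 - 143*((-5/(-6))*4 + (2 + 4 - 6)) = 16 - 143*(-⅙*(-5)*4 + 0) = 16 - 143*((⅚)*4 + 0) = 16 - 143*(10/3 + 0) = 16 - 143*10/3 = 16 - 1430/3 = -1382/3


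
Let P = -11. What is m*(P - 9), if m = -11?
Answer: 220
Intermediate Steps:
m*(P - 9) = -11*(-11 - 9) = -11*(-20) = 220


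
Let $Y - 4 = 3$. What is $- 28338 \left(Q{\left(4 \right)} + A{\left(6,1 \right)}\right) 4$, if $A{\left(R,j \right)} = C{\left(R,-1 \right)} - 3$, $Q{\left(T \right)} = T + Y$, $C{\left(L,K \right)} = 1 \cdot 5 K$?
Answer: $-340056$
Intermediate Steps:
$Y = 7$ ($Y = 4 + 3 = 7$)
$C{\left(L,K \right)} = 5 K$
$Q{\left(T \right)} = 7 + T$ ($Q{\left(T \right)} = T + 7 = 7 + T$)
$A{\left(R,j \right)} = -8$ ($A{\left(R,j \right)} = 5 \left(-1\right) - 3 = -5 - 3 = -8$)
$- 28338 \left(Q{\left(4 \right)} + A{\left(6,1 \right)}\right) 4 = - 28338 \left(\left(7 + 4\right) - 8\right) 4 = - 28338 \left(11 - 8\right) 4 = - 28338 \cdot 3 \cdot 4 = \left(-28338\right) 12 = -340056$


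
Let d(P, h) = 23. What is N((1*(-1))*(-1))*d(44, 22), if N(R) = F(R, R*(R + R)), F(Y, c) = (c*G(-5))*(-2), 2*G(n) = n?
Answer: 230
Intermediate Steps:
G(n) = n/2
F(Y, c) = 5*c (F(Y, c) = (c*((½)*(-5)))*(-2) = (c*(-5/2))*(-2) = -5*c/2*(-2) = 5*c)
N(R) = 10*R² (N(R) = 5*(R*(R + R)) = 5*(R*(2*R)) = 5*(2*R²) = 10*R²)
N((1*(-1))*(-1))*d(44, 22) = (10*((1*(-1))*(-1))²)*23 = (10*(-1*(-1))²)*23 = (10*1²)*23 = (10*1)*23 = 10*23 = 230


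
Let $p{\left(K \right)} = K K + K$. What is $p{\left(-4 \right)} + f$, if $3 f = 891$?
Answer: $309$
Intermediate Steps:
$f = 297$ ($f = \frac{1}{3} \cdot 891 = 297$)
$p{\left(K \right)} = K + K^{2}$ ($p{\left(K \right)} = K^{2} + K = K + K^{2}$)
$p{\left(-4 \right)} + f = - 4 \left(1 - 4\right) + 297 = \left(-4\right) \left(-3\right) + 297 = 12 + 297 = 309$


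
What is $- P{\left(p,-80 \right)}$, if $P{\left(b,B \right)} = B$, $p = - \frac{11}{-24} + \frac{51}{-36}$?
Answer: $80$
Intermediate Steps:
$p = - \frac{23}{24}$ ($p = \left(-11\right) \left(- \frac{1}{24}\right) + 51 \left(- \frac{1}{36}\right) = \frac{11}{24} - \frac{17}{12} = - \frac{23}{24} \approx -0.95833$)
$- P{\left(p,-80 \right)} = \left(-1\right) \left(-80\right) = 80$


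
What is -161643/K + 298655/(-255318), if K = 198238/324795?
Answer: -478731007445990/1807633203 ≈ -2.6484e+5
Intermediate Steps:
K = 198238/324795 (K = 198238*(1/324795) = 198238/324795 ≈ 0.61035)
-161643/K + 298655/(-255318) = -161643/198238/324795 + 298655/(-255318) = -161643*324795/198238 + 298655*(-1/255318) = -52500838185/198238 - 42665/36474 = -478731007445990/1807633203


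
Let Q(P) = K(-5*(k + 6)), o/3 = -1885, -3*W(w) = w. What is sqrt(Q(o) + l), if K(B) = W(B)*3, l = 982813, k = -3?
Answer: 2*sqrt(245707) ≈ 991.38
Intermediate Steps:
W(w) = -w/3
o = -5655 (o = 3*(-1885) = -5655)
K(B) = -B (K(B) = -B/3*3 = -B)
Q(P) = 15 (Q(P) = -(-5)*(-3 + 6) = -(-5)*3 = -1*(-15) = 15)
sqrt(Q(o) + l) = sqrt(15 + 982813) = sqrt(982828) = 2*sqrt(245707)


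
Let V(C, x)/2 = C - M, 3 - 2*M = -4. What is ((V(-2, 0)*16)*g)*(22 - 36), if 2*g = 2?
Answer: 2464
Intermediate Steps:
M = 7/2 (M = 3/2 - ½*(-4) = 3/2 + 2 = 7/2 ≈ 3.5000)
g = 1 (g = (½)*2 = 1)
V(C, x) = -7 + 2*C (V(C, x) = 2*(C - 1*7/2) = 2*(C - 7/2) = 2*(-7/2 + C) = -7 + 2*C)
((V(-2, 0)*16)*g)*(22 - 36) = (((-7 + 2*(-2))*16)*1)*(22 - 36) = (((-7 - 4)*16)*1)*(-14) = (-11*16*1)*(-14) = -176*1*(-14) = -176*(-14) = 2464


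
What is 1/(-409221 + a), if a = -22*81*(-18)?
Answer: -1/377145 ≈ -2.6515e-6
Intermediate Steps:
a = 32076 (a = -1782*(-18) = 32076)
1/(-409221 + a) = 1/(-409221 + 32076) = 1/(-377145) = -1/377145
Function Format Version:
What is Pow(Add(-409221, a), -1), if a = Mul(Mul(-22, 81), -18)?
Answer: Rational(-1, 377145) ≈ -2.6515e-6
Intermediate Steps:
a = 32076 (a = Mul(-1782, -18) = 32076)
Pow(Add(-409221, a), -1) = Pow(Add(-409221, 32076), -1) = Pow(-377145, -1) = Rational(-1, 377145)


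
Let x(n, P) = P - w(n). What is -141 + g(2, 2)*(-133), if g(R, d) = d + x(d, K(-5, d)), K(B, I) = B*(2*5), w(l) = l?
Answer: 6509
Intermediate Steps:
K(B, I) = 10*B (K(B, I) = B*10 = 10*B)
x(n, P) = P - n
g(R, d) = -50 (g(R, d) = d + (10*(-5) - d) = d + (-50 - d) = -50)
-141 + g(2, 2)*(-133) = -141 - 50*(-133) = -141 + 6650 = 6509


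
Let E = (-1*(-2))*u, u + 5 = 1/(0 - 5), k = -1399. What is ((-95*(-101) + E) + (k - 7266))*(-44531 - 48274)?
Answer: -85343478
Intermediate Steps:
u = -26/5 (u = -5 + 1/(0 - 5) = -5 + 1/(-5) = -5 - ⅕ = -26/5 ≈ -5.2000)
E = -52/5 (E = -1*(-2)*(-26/5) = 2*(-26/5) = -52/5 ≈ -10.400)
((-95*(-101) + E) + (k - 7266))*(-44531 - 48274) = ((-95*(-101) - 52/5) + (-1399 - 7266))*(-44531 - 48274) = ((9595 - 52/5) - 8665)*(-92805) = (47923/5 - 8665)*(-92805) = (4598/5)*(-92805) = -85343478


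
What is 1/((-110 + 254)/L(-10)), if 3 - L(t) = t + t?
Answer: 23/144 ≈ 0.15972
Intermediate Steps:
L(t) = 3 - 2*t (L(t) = 3 - (t + t) = 3 - 2*t)
1/((-110 + 254)/L(-10)) = 1/((-110 + 254)/(3 - 2*(-10))) = 1/(144/(3 + 20)) = 1/(144/23) = 23/144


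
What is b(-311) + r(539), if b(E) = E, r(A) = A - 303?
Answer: -75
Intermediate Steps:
r(A) = -303 + A
b(-311) + r(539) = -311 + (-303 + 539) = -311 + 236 = -75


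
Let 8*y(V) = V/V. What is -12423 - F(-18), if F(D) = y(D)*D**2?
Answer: -24927/2 ≈ -12464.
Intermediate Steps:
y(V) = 1/8 (y(V) = (V/V)/8 = (1/8)*1 = 1/8)
F(D) = D**2/8
-12423 - F(-18) = -12423 - (-18)**2/8 = -12423 - 324/8 = -12423 - 1*81/2 = -12423 - 81/2 = -24927/2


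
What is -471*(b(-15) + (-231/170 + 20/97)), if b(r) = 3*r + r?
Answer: 474959697/16490 ≈ 28803.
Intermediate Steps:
b(r) = 4*r
-471*(b(-15) + (-231/170 + 20/97)) = -471*(4*(-15) + (-231/170 + 20/97)) = -471*(-60 + (-231*1/170 + 20*(1/97))) = -471*(-60 + (-231/170 + 20/97)) = -471*(-60 - 19007/16490) = -471*(-1008407/16490) = 474959697/16490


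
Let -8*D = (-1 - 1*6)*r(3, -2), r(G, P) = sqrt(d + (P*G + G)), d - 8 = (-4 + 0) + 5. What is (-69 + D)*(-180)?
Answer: 12420 - 315*sqrt(6)/2 ≈ 12034.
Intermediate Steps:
d = 9 (d = 8 + ((-4 + 0) + 5) = 8 + (-4 + 5) = 8 + 1 = 9)
r(G, P) = sqrt(9 + G + G*P) (r(G, P) = sqrt(9 + (P*G + G)) = sqrt(9 + (G*P + G)) = sqrt(9 + (G + G*P)) = sqrt(9 + G + G*P))
D = 7*sqrt(6)/8 (D = -(-1 - 1*6)*sqrt(9 + 3 + 3*(-2))/8 = -(-1 - 6)*sqrt(9 + 3 - 6)/8 = -(-7)*sqrt(6)/8 = 7*sqrt(6)/8 ≈ 2.1433)
(-69 + D)*(-180) = (-69 + 7*sqrt(6)/8)*(-180) = 12420 - 315*sqrt(6)/2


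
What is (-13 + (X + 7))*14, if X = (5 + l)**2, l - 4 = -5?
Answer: 140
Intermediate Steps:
l = -1 (l = 4 - 5 = -1)
X = 16 (X = (5 - 1)**2 = 4**2 = 16)
(-13 + (X + 7))*14 = (-13 + (16 + 7))*14 = (-13 + 23)*14 = 10*14 = 140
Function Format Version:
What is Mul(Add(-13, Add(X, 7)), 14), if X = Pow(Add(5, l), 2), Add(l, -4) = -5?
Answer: 140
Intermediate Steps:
l = -1 (l = Add(4, -5) = -1)
X = 16 (X = Pow(Add(5, -1), 2) = Pow(4, 2) = 16)
Mul(Add(-13, Add(X, 7)), 14) = Mul(Add(-13, Add(16, 7)), 14) = Mul(Add(-13, 23), 14) = Mul(10, 14) = 140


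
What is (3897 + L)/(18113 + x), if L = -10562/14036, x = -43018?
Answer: -5468773/34956658 ≈ -0.15644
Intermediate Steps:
L = -5281/7018 (L = -10562*1/14036 = -5281/7018 ≈ -0.75249)
(3897 + L)/(18113 + x) = (3897 - 5281/7018)/(18113 - 43018) = (27343865/7018)/(-24905) = (27343865/7018)*(-1/24905) = -5468773/34956658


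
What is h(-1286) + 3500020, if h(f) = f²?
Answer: 5153816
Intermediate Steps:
h(-1286) + 3500020 = (-1286)² + 3500020 = 1653796 + 3500020 = 5153816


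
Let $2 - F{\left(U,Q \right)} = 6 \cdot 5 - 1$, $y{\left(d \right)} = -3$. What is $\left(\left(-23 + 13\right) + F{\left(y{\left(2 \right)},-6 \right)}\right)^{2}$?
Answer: $1369$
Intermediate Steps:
$F{\left(U,Q \right)} = -27$ ($F{\left(U,Q \right)} = 2 - \left(6 \cdot 5 - 1\right) = 2 - \left(30 - 1\right) = 2 - 29 = -27$)
$\left(\left(-23 + 13\right) + F{\left(y{\left(2 \right)},-6 \right)}\right)^{2} = \left(\left(-23 + 13\right) - 27\right)^{2} = \left(-10 - 27\right)^{2} = \left(-37\right)^{2} = 1369$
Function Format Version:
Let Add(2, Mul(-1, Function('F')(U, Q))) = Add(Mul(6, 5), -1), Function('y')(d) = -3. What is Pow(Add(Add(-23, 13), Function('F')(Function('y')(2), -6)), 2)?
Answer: 1369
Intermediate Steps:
Function('F')(U, Q) = -27 (Function('F')(U, Q) = Add(2, Mul(-1, Add(Mul(6, 5), -1))) = Add(2, Mul(-1, Add(30, -1))) = Add(2, Mul(-1, 29)) = Add(2, -29) = -27)
Pow(Add(Add(-23, 13), Function('F')(Function('y')(2), -6)), 2) = Pow(Add(Add(-23, 13), -27), 2) = Pow(Add(-10, -27), 2) = Pow(-37, 2) = 1369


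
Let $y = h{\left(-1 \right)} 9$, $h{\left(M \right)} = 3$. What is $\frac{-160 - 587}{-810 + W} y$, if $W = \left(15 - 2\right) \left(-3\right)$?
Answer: $\frac{6723}{283} \approx 23.756$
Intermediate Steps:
$W = -39$ ($W = \left(15 - 2\right) \left(-3\right) = 13 \left(-3\right) = -39$)
$y = 27$ ($y = 3 \cdot 9 = 27$)
$\frac{-160 - 587}{-810 + W} y = \frac{-160 - 587}{-810 - 39} \cdot 27 = - \frac{747}{-849} \cdot 27 = \left(-747\right) \left(- \frac{1}{849}\right) 27 = \frac{249}{283} \cdot 27 = \frac{6723}{283}$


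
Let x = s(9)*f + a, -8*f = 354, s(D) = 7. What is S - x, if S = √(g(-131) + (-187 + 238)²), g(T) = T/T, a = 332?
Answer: -89/4 + √2602 ≈ 28.760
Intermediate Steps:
f = -177/4 (f = -⅛*354 = -177/4 ≈ -44.250)
g(T) = 1
x = 89/4 (x = 7*(-177/4) + 332 = -1239/4 + 332 = 89/4 ≈ 22.250)
S = √2602 (S = √(1 + (-187 + 238)²) = √(1 + 51²) = √(1 + 2601) = √2602 ≈ 51.010)
S - x = √2602 - 1*89/4 = √2602 - 89/4 = -89/4 + √2602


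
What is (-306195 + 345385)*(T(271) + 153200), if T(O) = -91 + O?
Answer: 6010962200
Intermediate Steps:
(-306195 + 345385)*(T(271) + 153200) = (-306195 + 345385)*((-91 + 271) + 153200) = 39190*(180 + 153200) = 39190*153380 = 6010962200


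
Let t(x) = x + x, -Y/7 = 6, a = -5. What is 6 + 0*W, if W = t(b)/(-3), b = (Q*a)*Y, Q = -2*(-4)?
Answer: 6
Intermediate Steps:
Y = -42 (Y = -7*6 = -42)
Q = 8
b = 1680 (b = (8*(-5))*(-42) = -40*(-42) = 1680)
t(x) = 2*x
W = -1120 (W = (2*1680)/(-3) = 3360*(-⅓) = -1120)
6 + 0*W = 6 + 0*(-1120) = 6 + 0 = 6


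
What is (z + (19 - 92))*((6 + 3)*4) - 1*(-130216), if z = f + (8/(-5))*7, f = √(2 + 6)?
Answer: 635924/5 + 72*√2 ≈ 1.2729e+5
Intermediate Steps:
f = 2*√2 (f = √8 = 2*√2 ≈ 2.8284)
z = -56/5 + 2*√2 (z = 2*√2 + (8/(-5))*7 = 2*√2 + (8*(-⅕))*7 = 2*√2 - 8/5*7 = 2*√2 - 56/5 = -56/5 + 2*√2 ≈ -8.3716)
(z + (19 - 92))*((6 + 3)*4) - 1*(-130216) = ((-56/5 + 2*√2) + (19 - 92))*((6 + 3)*4) - 1*(-130216) = ((-56/5 + 2*√2) - 73)*(9*4) + 130216 = (-421/5 + 2*√2)*36 + 130216 = (-15156/5 + 72*√2) + 130216 = 635924/5 + 72*√2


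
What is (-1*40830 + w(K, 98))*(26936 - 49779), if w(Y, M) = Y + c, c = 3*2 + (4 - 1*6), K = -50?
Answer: 933730468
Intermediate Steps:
c = 4 (c = 6 + (4 - 6) = 6 - 2 = 4)
w(Y, M) = 4 + Y (w(Y, M) = Y + 4 = 4 + Y)
(-1*40830 + w(K, 98))*(26936 - 49779) = (-1*40830 + (4 - 50))*(26936 - 49779) = (-40830 - 46)*(-22843) = -40876*(-22843) = 933730468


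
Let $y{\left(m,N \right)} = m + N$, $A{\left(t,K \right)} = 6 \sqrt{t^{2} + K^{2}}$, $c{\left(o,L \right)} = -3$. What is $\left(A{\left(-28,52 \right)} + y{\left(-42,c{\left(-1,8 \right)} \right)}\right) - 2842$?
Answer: $-2887 + 24 \sqrt{218} \approx -2532.6$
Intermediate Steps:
$A{\left(t,K \right)} = 6 \sqrt{K^{2} + t^{2}}$
$y{\left(m,N \right)} = N + m$
$\left(A{\left(-28,52 \right)} + y{\left(-42,c{\left(-1,8 \right)} \right)}\right) - 2842 = \left(6 \sqrt{52^{2} + \left(-28\right)^{2}} - 45\right) - 2842 = \left(6 \sqrt{2704 + 784} - 45\right) - 2842 = \left(6 \sqrt{3488} - 45\right) - 2842 = \left(6 \cdot 4 \sqrt{218} - 45\right) - 2842 = \left(24 \sqrt{218} - 45\right) - 2842 = \left(-45 + 24 \sqrt{218}\right) - 2842 = -2887 + 24 \sqrt{218}$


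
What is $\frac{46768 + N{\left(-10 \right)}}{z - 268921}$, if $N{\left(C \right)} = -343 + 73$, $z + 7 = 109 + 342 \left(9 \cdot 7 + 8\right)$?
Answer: $- \frac{46498}{244537} \approx -0.19015$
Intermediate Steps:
$z = 24384$ ($z = -7 + \left(109 + 342 \left(9 \cdot 7 + 8\right)\right) = -7 + \left(109 + 342 \left(63 + 8\right)\right) = -7 + \left(109 + 342 \cdot 71\right) = -7 + \left(109 + 24282\right) = -7 + 24391 = 24384$)
$N{\left(C \right)} = -270$
$\frac{46768 + N{\left(-10 \right)}}{z - 268921} = \frac{46768 - 270}{24384 - 268921} = \frac{46498}{-244537} = 46498 \left(- \frac{1}{244537}\right) = - \frac{46498}{244537}$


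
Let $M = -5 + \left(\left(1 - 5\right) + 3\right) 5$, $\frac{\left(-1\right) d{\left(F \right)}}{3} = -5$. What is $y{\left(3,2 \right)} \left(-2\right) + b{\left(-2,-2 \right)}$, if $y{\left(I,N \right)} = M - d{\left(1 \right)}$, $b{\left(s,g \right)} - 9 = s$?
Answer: $57$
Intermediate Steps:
$b{\left(s,g \right)} = 9 + s$
$d{\left(F \right)} = 15$ ($d{\left(F \right)} = \left(-3\right) \left(-5\right) = 15$)
$M = -10$ ($M = -5 + \left(-4 + 3\right) 5 = -5 - 5 = -10$)
$y{\left(I,N \right)} = -25$ ($y{\left(I,N \right)} = -10 - 15 = -25$)
$y{\left(3,2 \right)} \left(-2\right) + b{\left(-2,-2 \right)} = \left(-25\right) \left(-2\right) + \left(9 - 2\right) = 50 + 7 = 57$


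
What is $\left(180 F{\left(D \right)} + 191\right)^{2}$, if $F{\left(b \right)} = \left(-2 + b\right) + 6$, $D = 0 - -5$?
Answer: $3279721$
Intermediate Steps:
$D = 5$ ($D = 0 + 5 = 5$)
$F{\left(b \right)} = 4 + b$
$\left(180 F{\left(D \right)} + 191\right)^{2} = \left(180 \left(4 + 5\right) + 191\right)^{2} = \left(180 \cdot 9 + 191\right)^{2} = \left(1620 + 191\right)^{2} = 1811^{2} = 3279721$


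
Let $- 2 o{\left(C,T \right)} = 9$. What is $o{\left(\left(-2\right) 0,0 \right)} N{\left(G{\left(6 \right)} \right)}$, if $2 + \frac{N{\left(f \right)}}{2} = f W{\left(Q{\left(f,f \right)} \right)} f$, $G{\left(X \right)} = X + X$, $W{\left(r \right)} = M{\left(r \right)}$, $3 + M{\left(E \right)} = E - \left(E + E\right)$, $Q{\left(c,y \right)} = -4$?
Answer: $-1278$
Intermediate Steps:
$o{\left(C,T \right)} = - \frac{9}{2}$ ($o{\left(C,T \right)} = \left(- \frac{1}{2}\right) 9 = - \frac{9}{2}$)
$M{\left(E \right)} = -3 - E$ ($M{\left(E \right)} = -3 + \left(E - \left(E + E\right)\right) = -3 + \left(E - 2 E\right) = -3 - E$)
$W{\left(r \right)} = -3 - r$
$G{\left(X \right)} = 2 X$
$N{\left(f \right)} = -4 + 2 f^{2}$ ($N{\left(f \right)} = -4 + 2 f \left(-3 - -4\right) f = -4 + 2 f \left(-3 + 4\right) f = -4 + 2 f 1 f = -4 + 2 f f = -4 + 2 f^{2}$)
$o{\left(\left(-2\right) 0,0 \right)} N{\left(G{\left(6 \right)} \right)} = - \frac{9 \left(-4 + 2 \left(2 \cdot 6\right)^{2}\right)}{2} = - \frac{9 \left(-4 + 2 \cdot 12^{2}\right)}{2} = - \frac{9 \left(-4 + 2 \cdot 144\right)}{2} = - \frac{9 \left(-4 + 288\right)}{2} = \left(- \frac{9}{2}\right) 284 = -1278$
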